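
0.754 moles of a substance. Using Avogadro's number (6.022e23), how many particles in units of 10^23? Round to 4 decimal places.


N = n * NA, then divide by 1e23 for the requested units.
N / 1e23 = n * 6.022
N / 1e23 = 0.754 * 6.022
N / 1e23 = 4.540588, rounded to 4 dp:

4.5406


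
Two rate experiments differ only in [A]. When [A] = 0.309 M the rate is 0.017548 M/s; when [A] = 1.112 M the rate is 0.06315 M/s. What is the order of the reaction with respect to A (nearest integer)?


Rate is proportional to [A]^n, so rate2/rate1 = ([A]2/[A]1)^n. Take logs to solve for n.
rate2/rate1 = 0.06315 / 0.017548 = 3.5987
[A]2/[A]1 = 1.112 / 0.309 = 3.5987
n = ln(3.5987) / ln(3.5987) = 1.0
Nearest integer order:

1


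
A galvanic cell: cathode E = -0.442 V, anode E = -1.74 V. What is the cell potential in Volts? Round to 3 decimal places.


Standard cell potential: E_cell = E_cathode - E_anode.
E_cell = -0.442 - (-1.74)
E_cell = 1.298 V, rounded to 3 dp:

1.298 V


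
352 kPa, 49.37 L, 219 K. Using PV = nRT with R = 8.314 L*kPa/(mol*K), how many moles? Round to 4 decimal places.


PV = nRT, solve for n = PV / (RT).
PV = 352 * 49.37 = 17378.24
RT = 8.314 * 219 = 1820.766
n = 17378.24 / 1820.766
n = 9.54446645 mol, rounded to 4 dp:

9.5445 mol


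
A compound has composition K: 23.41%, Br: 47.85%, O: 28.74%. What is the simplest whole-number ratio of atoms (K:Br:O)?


Assume 100 g of compound, divide each mass% by atomic mass to get moles, then normalize by the smallest to get a raw atom ratio.
Moles per 100 g: K: 23.41/39.098 = 0.5988, Br: 47.85/79.904 = 0.5988, O: 28.74/15.999 = 1.7964
Raw ratio (divide by min = 0.5988): K: 1.0, Br: 1.0, O: 3.0
Multiply by 1 to clear fractions: K: 1.0 ~= 1, Br: 1.0 ~= 1, O: 3.0 ~= 3
Reduce by GCD to get the simplest whole-number ratio:

1:1:3


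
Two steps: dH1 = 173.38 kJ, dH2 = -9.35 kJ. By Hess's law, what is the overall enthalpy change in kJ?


Hess's law: enthalpy is a state function, so add the step enthalpies.
dH_total = dH1 + dH2 = 173.38 + (-9.35)
dH_total = 164.03 kJ:

164.03 kJ


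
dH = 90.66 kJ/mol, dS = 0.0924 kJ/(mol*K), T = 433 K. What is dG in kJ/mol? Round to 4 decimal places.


Gibbs: dG = dH - T*dS (consistent units, dS already in kJ/(mol*K)).
T*dS = 433 * 0.0924 = 40.0092
dG = 90.66 - (40.0092)
dG = 50.6508 kJ/mol, rounded to 4 dp:

50.6508 kJ/mol


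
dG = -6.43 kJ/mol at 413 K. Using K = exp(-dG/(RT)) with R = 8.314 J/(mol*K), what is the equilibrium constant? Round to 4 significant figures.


dG is in kJ/mol; multiply by 1000 to match R in J/(mol*K).
RT = 8.314 * 413 = 3433.682 J/mol
exponent = -dG*1000 / (RT) = -(-6.43*1000) / 3433.682 = 1.87262536
K = exp(1.87262536)
K = 6.5053529, rounded to 4 significant figures:

6.505


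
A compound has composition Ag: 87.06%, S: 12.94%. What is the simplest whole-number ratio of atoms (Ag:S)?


Assume 100 g of compound, divide each mass% by atomic mass to get moles, then normalize by the smallest to get a raw atom ratio.
Moles per 100 g: Ag: 87.06/107.868 = 0.8071, S: 12.94/32.065 = 0.4036
Raw ratio (divide by min = 0.4036): Ag: 2.0, S: 1.0
Multiply by 1 to clear fractions: Ag: 2.0 ~= 2, S: 1.0 ~= 1
Reduce by GCD to get the simplest whole-number ratio:

2:1


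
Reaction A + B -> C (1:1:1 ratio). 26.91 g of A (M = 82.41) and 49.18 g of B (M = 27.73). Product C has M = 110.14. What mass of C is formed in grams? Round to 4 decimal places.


Find moles of each reactant; the smaller value is the limiting reagent in a 1:1:1 reaction, so moles_C equals moles of the limiter.
n_A = mass_A / M_A = 26.91 / 82.41 = 0.326538 mol
n_B = mass_B / M_B = 49.18 / 27.73 = 1.77353 mol
Limiting reagent: A (smaller), n_limiting = 0.326538 mol
mass_C = n_limiting * M_C = 0.326538 * 110.14
mass_C = 35.96489532 g, rounded to 4 dp:

35.9649 g


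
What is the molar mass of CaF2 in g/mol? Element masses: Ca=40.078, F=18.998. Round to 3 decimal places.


M = sum(count * atomic_mass) over atoms.
M = 1*40.078 + 2*18.998
M = 40.078 + 37.996
M = 78.074 g/mol, rounded to 3 dp:

78.074 g/mol


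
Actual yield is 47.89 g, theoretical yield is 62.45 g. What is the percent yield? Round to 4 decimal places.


% yield = 100 * actual / theoretical
% yield = 100 * 47.89 / 62.45
% yield = 76.68534828 %, rounded to 4 dp:

76.6853 %


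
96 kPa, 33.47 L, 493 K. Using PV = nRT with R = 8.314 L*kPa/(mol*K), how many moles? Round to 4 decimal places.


PV = nRT, solve for n = PV / (RT).
PV = 96 * 33.47 = 3213.12
RT = 8.314 * 493 = 4098.802
n = 3213.12 / 4098.802
n = 0.78391686 mol, rounded to 4 dp:

0.7839 mol


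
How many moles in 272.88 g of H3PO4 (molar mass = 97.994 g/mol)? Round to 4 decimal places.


n = mass / M
n = 272.88 / 97.994
n = 2.78466029 mol, rounded to 4 dp:

2.7847 mol


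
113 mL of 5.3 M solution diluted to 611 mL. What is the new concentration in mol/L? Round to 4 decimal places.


Dilution: M1*V1 = M2*V2, solve for M2.
M2 = M1*V1 / V2
M2 = 5.3 * 113 / 611
M2 = 598.9 / 611
M2 = 0.9801964 mol/L, rounded to 4 dp:

0.9802 mol/L


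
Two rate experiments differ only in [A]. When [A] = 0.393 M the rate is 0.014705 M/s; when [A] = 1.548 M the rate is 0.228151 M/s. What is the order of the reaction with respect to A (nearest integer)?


Rate is proportional to [A]^n, so rate2/rate1 = ([A]2/[A]1)^n. Take logs to solve for n.
rate2/rate1 = 0.228151 / 0.014705 = 15.5152
[A]2/[A]1 = 1.548 / 0.393 = 3.9389
n = ln(15.5152) / ln(3.9389) = 2.0
Nearest integer order:

2


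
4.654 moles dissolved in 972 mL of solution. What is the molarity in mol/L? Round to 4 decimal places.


Convert volume to liters: V_L = V_mL / 1000.
V_L = 972 / 1000 = 0.972 L
M = n / V_L = 4.654 / 0.972
M = 4.78806584 mol/L, rounded to 4 dp:

4.7881 mol/L


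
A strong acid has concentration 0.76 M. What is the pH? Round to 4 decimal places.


A strong acid dissociates completely, so [H+] equals the given concentration.
pH = -log10([H+]) = -log10(0.76)
pH = 0.11918641, rounded to 4 dp:

0.1192


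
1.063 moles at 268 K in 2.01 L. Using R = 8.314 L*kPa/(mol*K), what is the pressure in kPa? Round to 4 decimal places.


PV = nRT, solve for P = nRT / V.
nRT = 1.063 * 8.314 * 268 = 2368.5256
P = 2368.5256 / 2.01
P = 1178.37094527 kPa, rounded to 4 dp:

1178.3709 kPa


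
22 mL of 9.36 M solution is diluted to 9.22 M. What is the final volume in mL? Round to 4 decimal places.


Dilution: M1*V1 = M2*V2, solve for V2.
V2 = M1*V1 / M2
V2 = 9.36 * 22 / 9.22
V2 = 205.92 / 9.22
V2 = 22.3340564 mL, rounded to 4 dp:

22.3341 mL


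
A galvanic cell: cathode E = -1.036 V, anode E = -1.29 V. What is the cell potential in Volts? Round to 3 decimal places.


Standard cell potential: E_cell = E_cathode - E_anode.
E_cell = -1.036 - (-1.29)
E_cell = 0.254 V, rounded to 3 dp:

0.254 V


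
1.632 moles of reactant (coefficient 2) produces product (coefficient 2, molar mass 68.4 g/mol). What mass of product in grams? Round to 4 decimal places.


Use the coefficient ratio to convert reactant moles to product moles, then multiply by the product's molar mass.
moles_P = moles_R * (coeff_P / coeff_R) = 1.632 * (2/2) = 1.632
mass_P = moles_P * M_P = 1.632 * 68.4
mass_P = 111.6288 g, rounded to 4 dp:

111.6288 g


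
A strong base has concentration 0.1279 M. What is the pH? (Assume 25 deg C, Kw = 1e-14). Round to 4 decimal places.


A strong base dissociates completely, so [OH-] equals the given concentration.
pOH = -log10([OH-]) = -log10(0.1279) = 0.893129
pH = 14 - pOH = 14 - 0.893129
pH = 13.106871, rounded to 4 dp:

13.1069


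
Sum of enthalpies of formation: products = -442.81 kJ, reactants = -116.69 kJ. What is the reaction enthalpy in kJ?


dH_rxn = sum(dH_f products) - sum(dH_f reactants)
dH_rxn = -442.81 - (-116.69)
dH_rxn = -326.12 kJ:

-326.12 kJ


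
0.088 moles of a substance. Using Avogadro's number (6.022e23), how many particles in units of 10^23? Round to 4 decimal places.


N = n * NA, then divide by 1e23 for the requested units.
N / 1e23 = n * 6.022
N / 1e23 = 0.088 * 6.022
N / 1e23 = 0.529936, rounded to 4 dp:

0.5299


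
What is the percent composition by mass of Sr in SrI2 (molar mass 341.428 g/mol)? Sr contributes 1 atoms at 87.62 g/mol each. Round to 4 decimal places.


pct = 100 * (n_elem * M_elem) / M_total
mass_contribution = 1 * 87.62 = 87.62 g/mol
pct = 100 * 87.62 / 341.428
pct = 25.66280446 %, rounded to 4 dp:

25.6628 %


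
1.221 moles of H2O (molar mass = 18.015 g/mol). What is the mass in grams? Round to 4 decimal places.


mass = n * M
mass = 1.221 * 18.015
mass = 21.996315 g, rounded to 4 dp:

21.9963 g


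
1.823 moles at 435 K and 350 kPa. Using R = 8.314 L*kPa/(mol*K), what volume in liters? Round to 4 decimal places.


PV = nRT, solve for V = nRT / P.
nRT = 1.823 * 8.314 * 435 = 6593.0436
V = 6593.0436 / 350
V = 18.83726743 L, rounded to 4 dp:

18.8373 L


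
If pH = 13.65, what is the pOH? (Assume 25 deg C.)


At 25 deg C, pH + pOH = 14.
pOH = 14 - pH = 14 - 13.65
pOH = 0.35:

0.35


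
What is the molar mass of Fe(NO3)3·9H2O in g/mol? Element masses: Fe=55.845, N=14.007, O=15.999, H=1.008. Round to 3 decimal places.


M = sum(count * atomic_mass) over atoms.
M = 1*55.845 + 3*14.007 + 18*15.999 + 18*1.008
M = 55.845 + 42.021 + 287.982 + 18.144
M = 403.992 g/mol, rounded to 3 dp:

403.992 g/mol


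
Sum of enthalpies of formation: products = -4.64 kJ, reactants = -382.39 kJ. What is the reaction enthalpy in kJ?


dH_rxn = sum(dH_f products) - sum(dH_f reactants)
dH_rxn = -4.64 - (-382.39)
dH_rxn = 377.75 kJ:

377.75 kJ


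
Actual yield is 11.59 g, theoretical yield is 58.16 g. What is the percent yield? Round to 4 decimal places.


% yield = 100 * actual / theoretical
% yield = 100 * 11.59 / 58.16
% yield = 19.92778542 %, rounded to 4 dp:

19.9278 %


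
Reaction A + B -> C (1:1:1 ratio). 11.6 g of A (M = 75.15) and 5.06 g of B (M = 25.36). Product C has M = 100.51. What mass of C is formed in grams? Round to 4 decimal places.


Find moles of each reactant; the smaller value is the limiting reagent in a 1:1:1 reaction, so moles_C equals moles of the limiter.
n_A = mass_A / M_A = 11.6 / 75.15 = 0.154358 mol
n_B = mass_B / M_B = 5.06 / 25.36 = 0.199527 mol
Limiting reagent: A (smaller), n_limiting = 0.154358 mol
mass_C = n_limiting * M_C = 0.154358 * 100.51
mass_C = 15.51452258 g, rounded to 4 dp:

15.5145 g


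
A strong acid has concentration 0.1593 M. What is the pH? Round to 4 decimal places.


A strong acid dissociates completely, so [H+] equals the given concentration.
pH = -log10([H+]) = -log10(0.1593)
pH = 0.79778422, rounded to 4 dp:

0.7978


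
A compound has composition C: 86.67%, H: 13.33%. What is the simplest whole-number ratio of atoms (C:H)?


Assume 100 g of compound, divide each mass% by atomic mass to get moles, then normalize by the smallest to get a raw atom ratio.
Moles per 100 g: C: 86.67/12.011 = 7.2159, H: 13.33/1.008 = 13.2242
Raw ratio (divide by min = 7.2159): C: 1.0, H: 1.833
Multiply by 6 to clear fractions: C: 6.0 ~= 6, H: 10.996 ~= 11
Reduce by GCD to get the simplest whole-number ratio:

6:11


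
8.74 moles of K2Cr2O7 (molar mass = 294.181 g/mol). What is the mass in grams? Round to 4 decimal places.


mass = n * M
mass = 8.74 * 294.181
mass = 2571.14194 g, rounded to 4 dp:

2571.1419 g


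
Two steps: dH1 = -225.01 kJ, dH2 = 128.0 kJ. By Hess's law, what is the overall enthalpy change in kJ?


Hess's law: enthalpy is a state function, so add the step enthalpies.
dH_total = dH1 + dH2 = -225.01 + (128.0)
dH_total = -97.01 kJ:

-97.01 kJ


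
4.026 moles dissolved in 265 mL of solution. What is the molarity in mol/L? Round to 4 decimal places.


Convert volume to liters: V_L = V_mL / 1000.
V_L = 265 / 1000 = 0.265 L
M = n / V_L = 4.026 / 0.265
M = 15.19245283 mol/L, rounded to 4 dp:

15.1925 mol/L


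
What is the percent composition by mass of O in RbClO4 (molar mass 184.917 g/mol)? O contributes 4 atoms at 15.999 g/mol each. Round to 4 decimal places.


pct = 100 * (n_elem * M_elem) / M_total
mass_contribution = 4 * 15.999 = 63.996 g/mol
pct = 100 * 63.996 / 184.917
pct = 34.60795925 %, rounded to 4 dp:

34.6080 %


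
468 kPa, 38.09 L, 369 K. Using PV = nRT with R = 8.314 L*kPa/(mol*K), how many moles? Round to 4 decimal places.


PV = nRT, solve for n = PV / (RT).
PV = 468 * 38.09 = 17826.12
RT = 8.314 * 369 = 3067.866
n = 17826.12 / 3067.866
n = 5.81059277 mol, rounded to 4 dp:

5.8106 mol


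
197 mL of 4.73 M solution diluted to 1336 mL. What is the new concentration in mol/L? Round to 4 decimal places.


Dilution: M1*V1 = M2*V2, solve for M2.
M2 = M1*V1 / V2
M2 = 4.73 * 197 / 1336
M2 = 931.81 / 1336
M2 = 0.69746257 mol/L, rounded to 4 dp:

0.6975 mol/L


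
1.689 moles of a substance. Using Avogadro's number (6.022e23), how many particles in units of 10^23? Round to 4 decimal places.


N = n * NA, then divide by 1e23 for the requested units.
N / 1e23 = n * 6.022
N / 1e23 = 1.689 * 6.022
N / 1e23 = 10.171158, rounded to 4 dp:

10.1712


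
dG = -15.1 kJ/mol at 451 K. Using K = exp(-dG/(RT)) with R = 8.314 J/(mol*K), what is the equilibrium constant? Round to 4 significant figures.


dG is in kJ/mol; multiply by 1000 to match R in J/(mol*K).
RT = 8.314 * 451 = 3749.614 J/mol
exponent = -dG*1000 / (RT) = -(-15.1*1000) / 3749.614 = 4.02708119
K = exp(4.02708119)
K = 56.096936, rounded to 4 significant figures:

56.10


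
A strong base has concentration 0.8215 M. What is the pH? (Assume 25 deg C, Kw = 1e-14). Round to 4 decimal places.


A strong base dissociates completely, so [OH-] equals the given concentration.
pOH = -log10([OH-]) = -log10(0.8215) = 0.085392
pH = 14 - pOH = 14 - 0.085392
pH = 13.914608, rounded to 4 dp:

13.9146


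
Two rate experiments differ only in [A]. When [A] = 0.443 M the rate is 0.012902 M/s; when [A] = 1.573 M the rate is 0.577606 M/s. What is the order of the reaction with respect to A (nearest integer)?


Rate is proportional to [A]^n, so rate2/rate1 = ([A]2/[A]1)^n. Take logs to solve for n.
rate2/rate1 = 0.577606 / 0.012902 = 44.7687
[A]2/[A]1 = 1.573 / 0.443 = 3.5508
n = ln(44.7687) / ln(3.5508) = 3.0
Nearest integer order:

3


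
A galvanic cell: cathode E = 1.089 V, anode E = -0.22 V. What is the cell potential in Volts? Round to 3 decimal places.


Standard cell potential: E_cell = E_cathode - E_anode.
E_cell = 1.089 - (-0.22)
E_cell = 1.309 V, rounded to 3 dp:

1.309 V


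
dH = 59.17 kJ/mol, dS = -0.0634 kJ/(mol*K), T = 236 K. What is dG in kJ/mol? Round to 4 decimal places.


Gibbs: dG = dH - T*dS (consistent units, dS already in kJ/(mol*K)).
T*dS = 236 * -0.0634 = -14.9624
dG = 59.17 - (-14.9624)
dG = 74.1324 kJ/mol, rounded to 4 dp:

74.1324 kJ/mol


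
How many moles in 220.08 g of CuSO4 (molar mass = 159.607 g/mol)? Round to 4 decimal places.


n = mass / M
n = 220.08 / 159.607
n = 1.37888689 mol, rounded to 4 dp:

1.3789 mol


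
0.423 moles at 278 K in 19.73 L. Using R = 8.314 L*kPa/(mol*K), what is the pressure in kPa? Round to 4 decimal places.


PV = nRT, solve for P = nRT / V.
nRT = 0.423 * 8.314 * 278 = 977.6765
P = 977.6765 / 19.73
P = 49.55278763 kPa, rounded to 4 dp:

49.5528 kPa


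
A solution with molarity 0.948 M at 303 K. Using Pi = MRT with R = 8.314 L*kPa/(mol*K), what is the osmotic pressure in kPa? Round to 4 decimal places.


Osmotic pressure (van't Hoff): Pi = M*R*T.
RT = 8.314 * 303 = 2519.142
Pi = 0.948 * 2519.142
Pi = 2388.146616 kPa, rounded to 4 dp:

2388.1466 kPa


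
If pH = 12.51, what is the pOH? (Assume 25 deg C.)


At 25 deg C, pH + pOH = 14.
pOH = 14 - pH = 14 - 12.51
pOH = 1.49:

1.49


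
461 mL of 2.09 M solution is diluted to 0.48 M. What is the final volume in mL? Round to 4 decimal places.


Dilution: M1*V1 = M2*V2, solve for V2.
V2 = M1*V1 / M2
V2 = 2.09 * 461 / 0.48
V2 = 963.49 / 0.48
V2 = 2007.27083333 mL, rounded to 4 dp:

2007.2708 mL


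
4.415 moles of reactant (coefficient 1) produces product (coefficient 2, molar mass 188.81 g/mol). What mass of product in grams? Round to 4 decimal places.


Use the coefficient ratio to convert reactant moles to product moles, then multiply by the product's molar mass.
moles_P = moles_R * (coeff_P / coeff_R) = 4.415 * (2/1) = 8.83
mass_P = moles_P * M_P = 8.83 * 188.81
mass_P = 1667.1923 g, rounded to 4 dp:

1667.1923 g


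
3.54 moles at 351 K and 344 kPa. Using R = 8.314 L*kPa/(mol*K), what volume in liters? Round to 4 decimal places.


PV = nRT, solve for V = nRT / P.
nRT = 3.54 * 8.314 * 351 = 10330.4776
V = 10330.4776 / 344
V = 30.03045814 L, rounded to 4 dp:

30.0305 L


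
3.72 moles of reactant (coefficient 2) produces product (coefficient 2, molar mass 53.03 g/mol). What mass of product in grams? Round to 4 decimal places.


Use the coefficient ratio to convert reactant moles to product moles, then multiply by the product's molar mass.
moles_P = moles_R * (coeff_P / coeff_R) = 3.72 * (2/2) = 3.72
mass_P = moles_P * M_P = 3.72 * 53.03
mass_P = 197.2716 g, rounded to 4 dp:

197.2716 g


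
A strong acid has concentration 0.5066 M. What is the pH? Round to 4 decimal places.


A strong acid dissociates completely, so [H+] equals the given concentration.
pH = -log10([H+]) = -log10(0.5066)
pH = 0.29533481, rounded to 4 dp:

0.2953


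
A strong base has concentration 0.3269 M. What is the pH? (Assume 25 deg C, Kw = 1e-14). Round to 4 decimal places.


A strong base dissociates completely, so [OH-] equals the given concentration.
pOH = -log10([OH-]) = -log10(0.3269) = 0.485585
pH = 14 - pOH = 14 - 0.485585
pH = 13.514415, rounded to 4 dp:

13.5144


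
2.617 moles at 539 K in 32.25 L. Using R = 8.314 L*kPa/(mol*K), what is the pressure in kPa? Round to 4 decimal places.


PV = nRT, solve for P = nRT / V.
nRT = 2.617 * 8.314 * 539 = 11727.4208
P = 11727.4208 / 32.25
P = 363.64095504 kPa, rounded to 4 dp:

363.6410 kPa


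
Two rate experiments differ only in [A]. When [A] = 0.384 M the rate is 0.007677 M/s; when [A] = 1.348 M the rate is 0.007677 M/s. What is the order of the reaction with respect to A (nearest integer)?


Rate is proportional to [A]^n, so rate2/rate1 = ([A]2/[A]1)^n. Take logs to solve for n.
rate2/rate1 = 0.007677 / 0.007677 = 1.0
[A]2/[A]1 = 1.348 / 0.384 = 3.5104
n = ln(1.0) / ln(3.5104) = 0.0
Nearest integer order:

0


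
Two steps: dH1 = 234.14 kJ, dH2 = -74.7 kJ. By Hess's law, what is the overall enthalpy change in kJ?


Hess's law: enthalpy is a state function, so add the step enthalpies.
dH_total = dH1 + dH2 = 234.14 + (-74.7)
dH_total = 159.44 kJ:

159.44 kJ


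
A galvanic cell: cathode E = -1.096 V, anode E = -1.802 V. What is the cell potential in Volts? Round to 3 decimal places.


Standard cell potential: E_cell = E_cathode - E_anode.
E_cell = -1.096 - (-1.802)
E_cell = 0.706 V, rounded to 3 dp:

0.706 V


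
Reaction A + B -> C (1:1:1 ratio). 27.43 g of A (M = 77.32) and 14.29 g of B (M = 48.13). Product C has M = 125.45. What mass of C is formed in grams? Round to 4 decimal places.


Find moles of each reactant; the smaller value is the limiting reagent in a 1:1:1 reaction, so moles_C equals moles of the limiter.
n_A = mass_A / M_A = 27.43 / 77.32 = 0.354759 mol
n_B = mass_B / M_B = 14.29 / 48.13 = 0.296904 mol
Limiting reagent: B (smaller), n_limiting = 0.296904 mol
mass_C = n_limiting * M_C = 0.296904 * 125.45
mass_C = 37.2466068 g, rounded to 4 dp:

37.2466 g


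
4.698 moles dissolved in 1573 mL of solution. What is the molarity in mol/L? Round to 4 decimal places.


Convert volume to liters: V_L = V_mL / 1000.
V_L = 1573 / 1000 = 1.573 L
M = n / V_L = 4.698 / 1.573
M = 2.98664971 mol/L, rounded to 4 dp:

2.9866 mol/L


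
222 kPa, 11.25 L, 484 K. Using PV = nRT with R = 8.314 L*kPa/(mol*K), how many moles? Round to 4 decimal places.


PV = nRT, solve for n = PV / (RT).
PV = 222 * 11.25 = 2497.5
RT = 8.314 * 484 = 4023.976
n = 2497.5 / 4023.976
n = 0.6206548 mol, rounded to 4 dp:

0.6207 mol


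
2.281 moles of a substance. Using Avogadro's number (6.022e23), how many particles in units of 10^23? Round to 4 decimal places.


N = n * NA, then divide by 1e23 for the requested units.
N / 1e23 = n * 6.022
N / 1e23 = 2.281 * 6.022
N / 1e23 = 13.736182, rounded to 4 dp:

13.7362


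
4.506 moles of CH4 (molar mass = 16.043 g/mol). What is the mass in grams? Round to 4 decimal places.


mass = n * M
mass = 4.506 * 16.043
mass = 72.289758 g, rounded to 4 dp:

72.2898 g


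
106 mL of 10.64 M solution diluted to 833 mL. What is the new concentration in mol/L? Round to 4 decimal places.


Dilution: M1*V1 = M2*V2, solve for M2.
M2 = M1*V1 / V2
M2 = 10.64 * 106 / 833
M2 = 1127.84 / 833
M2 = 1.35394958 mol/L, rounded to 4 dp:

1.3539 mol/L


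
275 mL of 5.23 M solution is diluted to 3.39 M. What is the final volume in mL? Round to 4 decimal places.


Dilution: M1*V1 = M2*V2, solve for V2.
V2 = M1*V1 / M2
V2 = 5.23 * 275 / 3.39
V2 = 1438.25 / 3.39
V2 = 424.26253687 mL, rounded to 4 dp:

424.2625 mL


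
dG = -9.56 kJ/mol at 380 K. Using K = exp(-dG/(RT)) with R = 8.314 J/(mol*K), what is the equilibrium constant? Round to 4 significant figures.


dG is in kJ/mol; multiply by 1000 to match R in J/(mol*K).
RT = 8.314 * 380 = 3159.32 J/mol
exponent = -dG*1000 / (RT) = -(-9.56*1000) / 3159.32 = 3.02596761
K = exp(3.02596761)
K = 20.613941, rounded to 4 significant figures:

20.61


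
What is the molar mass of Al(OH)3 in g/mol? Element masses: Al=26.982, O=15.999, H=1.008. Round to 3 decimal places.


M = sum(count * atomic_mass) over atoms.
M = 1*26.982 + 3*15.999 + 3*1.008
M = 26.982 + 47.997 + 3.024
M = 78.003 g/mol, rounded to 3 dp:

78.003 g/mol


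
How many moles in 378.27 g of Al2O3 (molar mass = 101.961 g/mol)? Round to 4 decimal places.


n = mass / M
n = 378.27 / 101.961
n = 3.70994792 mol, rounded to 4 dp:

3.7099 mol


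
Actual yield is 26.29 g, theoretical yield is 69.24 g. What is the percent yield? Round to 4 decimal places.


% yield = 100 * actual / theoretical
% yield = 100 * 26.29 / 69.24
% yield = 37.96938186 %, rounded to 4 dp:

37.9694 %


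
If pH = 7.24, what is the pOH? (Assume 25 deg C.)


At 25 deg C, pH + pOH = 14.
pOH = 14 - pH = 14 - 7.24
pOH = 6.76:

6.76


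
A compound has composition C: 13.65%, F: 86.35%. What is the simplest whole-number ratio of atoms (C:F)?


Assume 100 g of compound, divide each mass% by atomic mass to get moles, then normalize by the smallest to get a raw atom ratio.
Moles per 100 g: C: 13.65/12.011 = 1.1365, F: 86.35/18.998 = 4.5452
Raw ratio (divide by min = 1.1365): C: 1.0, F: 3.999
Multiply by 1 to clear fractions: C: 1.0 ~= 1, F: 3.999 ~= 4
Reduce by GCD to get the simplest whole-number ratio:

1:4


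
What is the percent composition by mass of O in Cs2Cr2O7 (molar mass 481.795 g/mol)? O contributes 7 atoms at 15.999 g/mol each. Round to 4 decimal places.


pct = 100 * (n_elem * M_elem) / M_total
mass_contribution = 7 * 15.999 = 111.993 g/mol
pct = 100 * 111.993 / 481.795
pct = 23.24494858 %, rounded to 4 dp:

23.2449 %


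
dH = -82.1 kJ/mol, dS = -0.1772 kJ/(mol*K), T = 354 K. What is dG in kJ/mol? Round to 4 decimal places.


Gibbs: dG = dH - T*dS (consistent units, dS already in kJ/(mol*K)).
T*dS = 354 * -0.1772 = -62.7288
dG = -82.1 - (-62.7288)
dG = -19.3712 kJ/mol, rounded to 4 dp:

-19.3712 kJ/mol


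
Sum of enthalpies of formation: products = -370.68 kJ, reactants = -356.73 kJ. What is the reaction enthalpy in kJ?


dH_rxn = sum(dH_f products) - sum(dH_f reactants)
dH_rxn = -370.68 - (-356.73)
dH_rxn = -13.95 kJ:

-13.95 kJ


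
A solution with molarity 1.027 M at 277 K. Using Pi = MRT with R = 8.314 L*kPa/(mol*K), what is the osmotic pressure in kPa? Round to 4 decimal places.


Osmotic pressure (van't Hoff): Pi = M*R*T.
RT = 8.314 * 277 = 2302.978
Pi = 1.027 * 2302.978
Pi = 2365.158406 kPa, rounded to 4 dp:

2365.1584 kPa


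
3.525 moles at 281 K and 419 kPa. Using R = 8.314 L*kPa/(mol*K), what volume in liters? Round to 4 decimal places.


PV = nRT, solve for V = nRT / P.
nRT = 3.525 * 8.314 * 281 = 8235.2249
V = 8235.2249 / 419
V = 19.6544747 L, rounded to 4 dp:

19.6545 L


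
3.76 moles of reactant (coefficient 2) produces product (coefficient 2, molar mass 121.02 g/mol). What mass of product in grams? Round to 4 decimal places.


Use the coefficient ratio to convert reactant moles to product moles, then multiply by the product's molar mass.
moles_P = moles_R * (coeff_P / coeff_R) = 3.76 * (2/2) = 3.76
mass_P = moles_P * M_P = 3.76 * 121.02
mass_P = 455.0352 g, rounded to 4 dp:

455.0352 g


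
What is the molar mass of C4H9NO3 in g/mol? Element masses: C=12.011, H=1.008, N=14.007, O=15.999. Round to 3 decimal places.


M = sum(count * atomic_mass) over atoms.
M = 4*12.011 + 9*1.008 + 1*14.007 + 3*15.999
M = 48.044 + 9.072 + 14.007 + 47.997
M = 119.12 g/mol, rounded to 3 dp:

119.120 g/mol


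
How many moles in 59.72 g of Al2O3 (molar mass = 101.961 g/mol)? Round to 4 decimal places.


n = mass / M
n = 59.72 / 101.961
n = 0.58571415 mol, rounded to 4 dp:

0.5857 mol


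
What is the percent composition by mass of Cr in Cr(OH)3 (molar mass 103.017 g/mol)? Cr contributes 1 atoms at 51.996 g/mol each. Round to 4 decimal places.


pct = 100 * (n_elem * M_elem) / M_total
mass_contribution = 1 * 51.996 = 51.996 g/mol
pct = 100 * 51.996 / 103.017
pct = 50.47322287 %, rounded to 4 dp:

50.4732 %


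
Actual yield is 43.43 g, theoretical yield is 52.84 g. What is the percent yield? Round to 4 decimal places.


% yield = 100 * actual / theoretical
% yield = 100 * 43.43 / 52.84
% yield = 82.19152157 %, rounded to 4 dp:

82.1915 %


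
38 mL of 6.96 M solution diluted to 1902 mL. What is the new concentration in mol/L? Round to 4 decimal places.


Dilution: M1*V1 = M2*V2, solve for M2.
M2 = M1*V1 / V2
M2 = 6.96 * 38 / 1902
M2 = 264.48 / 1902
M2 = 0.13905363 mol/L, rounded to 4 dp:

0.1391 mol/L


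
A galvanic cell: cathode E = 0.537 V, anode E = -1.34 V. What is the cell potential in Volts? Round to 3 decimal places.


Standard cell potential: E_cell = E_cathode - E_anode.
E_cell = 0.537 - (-1.34)
E_cell = 1.877 V, rounded to 3 dp:

1.877 V


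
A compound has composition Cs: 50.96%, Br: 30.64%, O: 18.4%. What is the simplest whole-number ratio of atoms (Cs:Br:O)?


Assume 100 g of compound, divide each mass% by atomic mass to get moles, then normalize by the smallest to get a raw atom ratio.
Moles per 100 g: Cs: 50.96/132.905 = 0.3834, Br: 30.64/79.904 = 0.3835, O: 18.4/15.999 = 1.1501
Raw ratio (divide by min = 0.3834): Cs: 1.0, Br: 1.0, O: 2.999
Multiply by 1 to clear fractions: Cs: 1.0 ~= 1, Br: 1.0 ~= 1, O: 2.999 ~= 3
Reduce by GCD to get the simplest whole-number ratio:

1:1:3


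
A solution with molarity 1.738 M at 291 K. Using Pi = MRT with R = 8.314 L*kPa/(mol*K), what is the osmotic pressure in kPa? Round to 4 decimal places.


Osmotic pressure (van't Hoff): Pi = M*R*T.
RT = 8.314 * 291 = 2419.374
Pi = 1.738 * 2419.374
Pi = 4204.872012 kPa, rounded to 4 dp:

4204.8720 kPa


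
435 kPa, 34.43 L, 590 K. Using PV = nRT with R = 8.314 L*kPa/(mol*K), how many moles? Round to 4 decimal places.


PV = nRT, solve for n = PV / (RT).
PV = 435 * 34.43 = 14977.05
RT = 8.314 * 590 = 4905.26
n = 14977.05 / 4905.26
n = 3.05326323 mol, rounded to 4 dp:

3.0533 mol


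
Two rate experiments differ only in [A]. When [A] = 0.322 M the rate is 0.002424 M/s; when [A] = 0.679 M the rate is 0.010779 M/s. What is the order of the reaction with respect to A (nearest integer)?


Rate is proportional to [A]^n, so rate2/rate1 = ([A]2/[A]1)^n. Take logs to solve for n.
rate2/rate1 = 0.010779 / 0.002424 = 4.4468
[A]2/[A]1 = 0.679 / 0.322 = 2.1087
n = ln(4.4468) / ln(2.1087) = 2.0
Nearest integer order:

2


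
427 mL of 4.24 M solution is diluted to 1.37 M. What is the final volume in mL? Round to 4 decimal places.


Dilution: M1*V1 = M2*V2, solve for V2.
V2 = M1*V1 / M2
V2 = 4.24 * 427 / 1.37
V2 = 1810.48 / 1.37
V2 = 1321.51824818 mL, rounded to 4 dp:

1321.5182 mL


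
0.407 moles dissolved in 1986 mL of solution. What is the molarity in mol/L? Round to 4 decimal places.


Convert volume to liters: V_L = V_mL / 1000.
V_L = 1986 / 1000 = 1.986 L
M = n / V_L = 0.407 / 1.986
M = 0.20493454 mol/L, rounded to 4 dp:

0.2049 mol/L


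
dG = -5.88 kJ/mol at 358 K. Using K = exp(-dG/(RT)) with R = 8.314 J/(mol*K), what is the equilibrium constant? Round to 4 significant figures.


dG is in kJ/mol; multiply by 1000 to match R in J/(mol*K).
RT = 8.314 * 358 = 2976.412 J/mol
exponent = -dG*1000 / (RT) = -(-5.88*1000) / 2976.412 = 1.97553296
K = exp(1.97553296)
K = 7.2104615, rounded to 4 significant figures:

7.210


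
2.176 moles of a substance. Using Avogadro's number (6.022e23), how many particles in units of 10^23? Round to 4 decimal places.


N = n * NA, then divide by 1e23 for the requested units.
N / 1e23 = n * 6.022
N / 1e23 = 2.176 * 6.022
N / 1e23 = 13.103872, rounded to 4 dp:

13.1039


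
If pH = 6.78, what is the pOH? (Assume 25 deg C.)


At 25 deg C, pH + pOH = 14.
pOH = 14 - pH = 14 - 6.78
pOH = 7.22:

7.22


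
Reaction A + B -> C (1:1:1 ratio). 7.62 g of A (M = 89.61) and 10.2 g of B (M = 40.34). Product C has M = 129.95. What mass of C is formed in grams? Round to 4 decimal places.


Find moles of each reactant; the smaller value is the limiting reagent in a 1:1:1 reaction, so moles_C equals moles of the limiter.
n_A = mass_A / M_A = 7.62 / 89.61 = 0.085035 mol
n_B = mass_B / M_B = 10.2 / 40.34 = 0.252851 mol
Limiting reagent: A (smaller), n_limiting = 0.085035 mol
mass_C = n_limiting * M_C = 0.085035 * 129.95
mass_C = 11.05029825 g, rounded to 4 dp:

11.0503 g


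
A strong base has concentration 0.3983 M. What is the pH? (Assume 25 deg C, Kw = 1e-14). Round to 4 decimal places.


A strong base dissociates completely, so [OH-] equals the given concentration.
pOH = -log10([OH-]) = -log10(0.3983) = 0.39979
pH = 14 - pOH = 14 - 0.39979
pH = 13.60021, rounded to 4 dp:

13.6002


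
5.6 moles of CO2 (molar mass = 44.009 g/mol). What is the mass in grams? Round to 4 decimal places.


mass = n * M
mass = 5.6 * 44.009
mass = 246.4504 g, rounded to 4 dp:

246.4504 g


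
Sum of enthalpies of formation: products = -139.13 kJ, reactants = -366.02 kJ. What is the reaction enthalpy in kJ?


dH_rxn = sum(dH_f products) - sum(dH_f reactants)
dH_rxn = -139.13 - (-366.02)
dH_rxn = 226.89 kJ:

226.89 kJ


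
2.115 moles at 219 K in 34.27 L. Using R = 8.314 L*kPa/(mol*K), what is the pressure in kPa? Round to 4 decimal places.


PV = nRT, solve for P = nRT / V.
nRT = 2.115 * 8.314 * 219 = 3850.9201
P = 3850.9201 / 34.27
P = 112.37000584 kPa, rounded to 4 dp:

112.3700 kPa


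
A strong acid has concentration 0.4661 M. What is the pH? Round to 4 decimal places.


A strong acid dissociates completely, so [H+] equals the given concentration.
pH = -log10([H+]) = -log10(0.4661)
pH = 0.3315209, rounded to 4 dp:

0.3315


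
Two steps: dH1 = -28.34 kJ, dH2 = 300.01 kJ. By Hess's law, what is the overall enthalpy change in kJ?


Hess's law: enthalpy is a state function, so add the step enthalpies.
dH_total = dH1 + dH2 = -28.34 + (300.01)
dH_total = 271.67 kJ:

271.67 kJ


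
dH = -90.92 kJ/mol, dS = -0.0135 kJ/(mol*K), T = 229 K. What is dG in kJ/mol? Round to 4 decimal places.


Gibbs: dG = dH - T*dS (consistent units, dS already in kJ/(mol*K)).
T*dS = 229 * -0.0135 = -3.0915
dG = -90.92 - (-3.0915)
dG = -87.8285 kJ/mol, rounded to 4 dp:

-87.8285 kJ/mol


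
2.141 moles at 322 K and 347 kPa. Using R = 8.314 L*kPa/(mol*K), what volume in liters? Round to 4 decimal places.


PV = nRT, solve for V = nRT / P.
nRT = 2.141 * 8.314 * 322 = 5731.6882
V = 5731.6882 / 347
V = 16.51783343 L, rounded to 4 dp:

16.5178 L


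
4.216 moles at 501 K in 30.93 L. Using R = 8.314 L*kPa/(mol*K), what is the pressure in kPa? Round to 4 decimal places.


PV = nRT, solve for P = nRT / V.
nRT = 4.216 * 8.314 * 501 = 17560.9638
P = 17560.9638 / 30.93
P = 567.76475267 kPa, rounded to 4 dp:

567.7648 kPa


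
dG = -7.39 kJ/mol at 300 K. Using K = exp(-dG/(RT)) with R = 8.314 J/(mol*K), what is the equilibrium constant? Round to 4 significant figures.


dG is in kJ/mol; multiply by 1000 to match R in J/(mol*K).
RT = 8.314 * 300 = 2494.2 J/mol
exponent = -dG*1000 / (RT) = -(-7.39*1000) / 2494.2 = 2.96287387
K = exp(2.96287387)
K = 19.353511, rounded to 4 significant figures:

19.35


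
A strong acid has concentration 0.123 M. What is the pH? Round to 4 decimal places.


A strong acid dissociates completely, so [H+] equals the given concentration.
pH = -log10([H+]) = -log10(0.123)
pH = 0.91009489, rounded to 4 dp:

0.9101


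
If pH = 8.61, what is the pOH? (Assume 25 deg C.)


At 25 deg C, pH + pOH = 14.
pOH = 14 - pH = 14 - 8.61
pOH = 5.39:

5.39


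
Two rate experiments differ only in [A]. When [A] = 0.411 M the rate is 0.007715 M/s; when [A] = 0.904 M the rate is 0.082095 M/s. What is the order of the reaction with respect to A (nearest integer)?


Rate is proportional to [A]^n, so rate2/rate1 = ([A]2/[A]1)^n. Take logs to solve for n.
rate2/rate1 = 0.082095 / 0.007715 = 10.641
[A]2/[A]1 = 0.904 / 0.411 = 2.1995
n = ln(10.641) / ln(2.1995) = 3.0
Nearest integer order:

3


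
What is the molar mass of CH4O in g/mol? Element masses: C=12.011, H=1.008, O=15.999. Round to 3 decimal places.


M = sum(count * atomic_mass) over atoms.
M = 1*12.011 + 4*1.008 + 1*15.999
M = 12.011 + 4.032 + 15.999
M = 32.042 g/mol, rounded to 3 dp:

32.042 g/mol


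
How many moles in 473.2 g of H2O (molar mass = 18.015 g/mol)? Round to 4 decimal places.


n = mass / M
n = 473.2 / 18.015
n = 26.26699972 mol, rounded to 4 dp:

26.2670 mol


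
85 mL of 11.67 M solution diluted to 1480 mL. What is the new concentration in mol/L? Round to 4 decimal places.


Dilution: M1*V1 = M2*V2, solve for M2.
M2 = M1*V1 / V2
M2 = 11.67 * 85 / 1480
M2 = 991.95 / 1480
M2 = 0.67023649 mol/L, rounded to 4 dp:

0.6702 mol/L


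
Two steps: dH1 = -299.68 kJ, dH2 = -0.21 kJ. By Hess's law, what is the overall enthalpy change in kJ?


Hess's law: enthalpy is a state function, so add the step enthalpies.
dH_total = dH1 + dH2 = -299.68 + (-0.21)
dH_total = -299.89 kJ:

-299.89 kJ


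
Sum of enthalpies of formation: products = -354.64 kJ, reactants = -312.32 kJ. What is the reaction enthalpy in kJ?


dH_rxn = sum(dH_f products) - sum(dH_f reactants)
dH_rxn = -354.64 - (-312.32)
dH_rxn = -42.32 kJ:

-42.32 kJ


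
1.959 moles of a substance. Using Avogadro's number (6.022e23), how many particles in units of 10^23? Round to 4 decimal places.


N = n * NA, then divide by 1e23 for the requested units.
N / 1e23 = n * 6.022
N / 1e23 = 1.959 * 6.022
N / 1e23 = 11.797098, rounded to 4 dp:

11.7971


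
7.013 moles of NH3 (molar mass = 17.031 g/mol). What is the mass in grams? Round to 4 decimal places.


mass = n * M
mass = 7.013 * 17.031
mass = 119.438403 g, rounded to 4 dp:

119.4384 g


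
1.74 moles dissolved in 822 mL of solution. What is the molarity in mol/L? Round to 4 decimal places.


Convert volume to liters: V_L = V_mL / 1000.
V_L = 822 / 1000 = 0.822 L
M = n / V_L = 1.74 / 0.822
M = 2.11678832 mol/L, rounded to 4 dp:

2.1168 mol/L


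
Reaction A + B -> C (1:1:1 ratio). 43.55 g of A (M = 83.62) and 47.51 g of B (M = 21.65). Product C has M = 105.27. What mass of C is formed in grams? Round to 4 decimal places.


Find moles of each reactant; the smaller value is the limiting reagent in a 1:1:1 reaction, so moles_C equals moles of the limiter.
n_A = mass_A / M_A = 43.55 / 83.62 = 0.520808 mol
n_B = mass_B / M_B = 47.51 / 21.65 = 2.194457 mol
Limiting reagent: A (smaller), n_limiting = 0.520808 mol
mass_C = n_limiting * M_C = 0.520808 * 105.27
mass_C = 54.82545816 g, rounded to 4 dp:

54.8255 g


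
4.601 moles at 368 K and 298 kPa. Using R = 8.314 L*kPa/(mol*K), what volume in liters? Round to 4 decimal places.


PV = nRT, solve for V = nRT / P.
nRT = 4.601 * 8.314 * 368 = 14076.9988
V = 14076.9988 / 298
V = 47.23825101 L, rounded to 4 dp:

47.2383 L


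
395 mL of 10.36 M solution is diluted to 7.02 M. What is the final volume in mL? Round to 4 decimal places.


Dilution: M1*V1 = M2*V2, solve for V2.
V2 = M1*V1 / M2
V2 = 10.36 * 395 / 7.02
V2 = 4092.2 / 7.02
V2 = 582.93447293 mL, rounded to 4 dp:

582.9345 mL


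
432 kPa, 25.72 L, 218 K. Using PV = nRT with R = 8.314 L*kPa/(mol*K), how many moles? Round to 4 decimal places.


PV = nRT, solve for n = PV / (RT).
PV = 432 * 25.72 = 11111.04
RT = 8.314 * 218 = 1812.452
n = 11111.04 / 1812.452
n = 6.13039132 mol, rounded to 4 dp:

6.1304 mol


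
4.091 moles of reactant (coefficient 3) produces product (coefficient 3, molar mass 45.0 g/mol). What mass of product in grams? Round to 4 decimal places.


Use the coefficient ratio to convert reactant moles to product moles, then multiply by the product's molar mass.
moles_P = moles_R * (coeff_P / coeff_R) = 4.091 * (3/3) = 4.091
mass_P = moles_P * M_P = 4.091 * 45.0
mass_P = 184.095 g, rounded to 4 dp:

184.0950 g


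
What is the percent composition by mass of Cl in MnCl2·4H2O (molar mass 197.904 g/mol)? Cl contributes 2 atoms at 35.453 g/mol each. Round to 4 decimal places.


pct = 100 * (n_elem * M_elem) / M_total
mass_contribution = 2 * 35.453 = 70.906 g/mol
pct = 100 * 70.906 / 197.904
pct = 35.8284825 %, rounded to 4 dp:

35.8285 %


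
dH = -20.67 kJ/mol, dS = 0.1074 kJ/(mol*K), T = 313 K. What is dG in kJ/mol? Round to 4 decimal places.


Gibbs: dG = dH - T*dS (consistent units, dS already in kJ/(mol*K)).
T*dS = 313 * 0.1074 = 33.6162
dG = -20.67 - (33.6162)
dG = -54.2862 kJ/mol, rounded to 4 dp:

-54.2862 kJ/mol


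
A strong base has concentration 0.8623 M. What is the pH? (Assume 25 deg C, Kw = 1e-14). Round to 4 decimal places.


A strong base dissociates completely, so [OH-] equals the given concentration.
pOH = -log10([OH-]) = -log10(0.8623) = 0.064342
pH = 14 - pOH = 14 - 0.064342
pH = 13.935658, rounded to 4 dp:

13.9357


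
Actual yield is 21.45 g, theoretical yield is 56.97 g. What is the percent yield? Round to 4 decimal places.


% yield = 100 * actual / theoretical
% yield = 100 * 21.45 / 56.97
% yield = 37.65139547 %, rounded to 4 dp:

37.6514 %


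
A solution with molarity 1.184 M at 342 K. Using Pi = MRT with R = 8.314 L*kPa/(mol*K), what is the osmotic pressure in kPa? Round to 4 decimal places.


Osmotic pressure (van't Hoff): Pi = M*R*T.
RT = 8.314 * 342 = 2843.388
Pi = 1.184 * 2843.388
Pi = 3366.571392 kPa, rounded to 4 dp:

3366.5714 kPa


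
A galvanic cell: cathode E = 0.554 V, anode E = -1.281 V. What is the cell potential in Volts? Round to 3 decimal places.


Standard cell potential: E_cell = E_cathode - E_anode.
E_cell = 0.554 - (-1.281)
E_cell = 1.835 V, rounded to 3 dp:

1.835 V


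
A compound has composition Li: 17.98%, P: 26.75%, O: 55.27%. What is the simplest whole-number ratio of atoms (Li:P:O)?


Assume 100 g of compound, divide each mass% by atomic mass to get moles, then normalize by the smallest to get a raw atom ratio.
Moles per 100 g: Li: 17.98/6.941 = 2.5904, P: 26.75/30.974 = 0.8636, O: 55.27/15.999 = 3.4546
Raw ratio (divide by min = 0.8636): Li: 2.999, P: 1.0, O: 4.0
Multiply by 1 to clear fractions: Li: 2.999 ~= 3, P: 1.0 ~= 1, O: 4.0 ~= 4
Reduce by GCD to get the simplest whole-number ratio:

3:1:4


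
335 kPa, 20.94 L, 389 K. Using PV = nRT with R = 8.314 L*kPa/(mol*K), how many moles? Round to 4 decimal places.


PV = nRT, solve for n = PV / (RT).
PV = 335 * 20.94 = 7014.9
RT = 8.314 * 389 = 3234.146
n = 7014.9 / 3234.146
n = 2.16901154 mol, rounded to 4 dp:

2.1690 mol


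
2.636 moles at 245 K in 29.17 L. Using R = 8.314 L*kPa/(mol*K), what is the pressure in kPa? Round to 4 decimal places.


PV = nRT, solve for P = nRT / V.
nRT = 2.636 * 8.314 * 245 = 5369.3475
P = 5369.3475 / 29.17
P = 184.07087761 kPa, rounded to 4 dp:

184.0709 kPa
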